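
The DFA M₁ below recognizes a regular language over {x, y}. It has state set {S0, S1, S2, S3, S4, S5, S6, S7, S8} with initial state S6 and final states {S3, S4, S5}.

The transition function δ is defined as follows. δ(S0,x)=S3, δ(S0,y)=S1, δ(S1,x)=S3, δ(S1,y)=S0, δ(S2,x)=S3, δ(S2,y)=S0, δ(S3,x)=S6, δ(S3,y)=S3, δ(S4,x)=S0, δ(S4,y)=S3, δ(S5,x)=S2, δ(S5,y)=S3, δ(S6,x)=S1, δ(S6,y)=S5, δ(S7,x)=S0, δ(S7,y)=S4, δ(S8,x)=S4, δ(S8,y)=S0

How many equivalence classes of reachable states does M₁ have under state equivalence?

4

Reachable states from the start: {S0,S1,S2,S3,S5,S6}. Unreachable: {S4,S7,S8} — drop them.
Start with accepting vs non-accepting: {S3,S5} | {S0,S1,S2,S6}.
Refine {S0,S1,S2,S6} on symbol x: members go to different blocks, giving {S0,S1,S2} and {S6}.
On input x, block {S3,S5} splits into {S3} and {S5}.
The partition is now stable with 4 blocks: {S3} | {S0,S1,S2} | {S6} | {S5}.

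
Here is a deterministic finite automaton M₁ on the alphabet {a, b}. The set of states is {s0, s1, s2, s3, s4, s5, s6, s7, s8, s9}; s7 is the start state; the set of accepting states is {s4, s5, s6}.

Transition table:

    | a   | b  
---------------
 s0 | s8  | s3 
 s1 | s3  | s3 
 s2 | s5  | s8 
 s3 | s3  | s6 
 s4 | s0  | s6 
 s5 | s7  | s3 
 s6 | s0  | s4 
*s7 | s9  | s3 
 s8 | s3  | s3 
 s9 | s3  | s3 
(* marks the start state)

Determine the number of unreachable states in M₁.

3

No path from s7 leads to s1, s2, s5; the other 7 states are all reachable.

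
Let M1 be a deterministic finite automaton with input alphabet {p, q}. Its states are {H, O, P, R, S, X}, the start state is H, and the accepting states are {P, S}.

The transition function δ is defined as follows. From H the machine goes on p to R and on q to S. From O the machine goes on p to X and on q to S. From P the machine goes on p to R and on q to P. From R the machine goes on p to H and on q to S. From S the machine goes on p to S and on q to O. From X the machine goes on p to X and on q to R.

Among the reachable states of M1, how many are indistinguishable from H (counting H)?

2

First remove the unreachable states {P}; 5 states remain.
Initial partition by acceptance: {S} | {H,O,R,X}.
Refine {H,O,R,X} on symbol q: members go to different blocks, giving {H,O,R} and {X}.
On input p, block {H,O,R} splits into {H,R} and {O}.
No further refinement is possible. Final partition (4 blocks): {S} | {H,R} | {X} | {O}.
The equivalence class containing H is {H,R}, of size 2.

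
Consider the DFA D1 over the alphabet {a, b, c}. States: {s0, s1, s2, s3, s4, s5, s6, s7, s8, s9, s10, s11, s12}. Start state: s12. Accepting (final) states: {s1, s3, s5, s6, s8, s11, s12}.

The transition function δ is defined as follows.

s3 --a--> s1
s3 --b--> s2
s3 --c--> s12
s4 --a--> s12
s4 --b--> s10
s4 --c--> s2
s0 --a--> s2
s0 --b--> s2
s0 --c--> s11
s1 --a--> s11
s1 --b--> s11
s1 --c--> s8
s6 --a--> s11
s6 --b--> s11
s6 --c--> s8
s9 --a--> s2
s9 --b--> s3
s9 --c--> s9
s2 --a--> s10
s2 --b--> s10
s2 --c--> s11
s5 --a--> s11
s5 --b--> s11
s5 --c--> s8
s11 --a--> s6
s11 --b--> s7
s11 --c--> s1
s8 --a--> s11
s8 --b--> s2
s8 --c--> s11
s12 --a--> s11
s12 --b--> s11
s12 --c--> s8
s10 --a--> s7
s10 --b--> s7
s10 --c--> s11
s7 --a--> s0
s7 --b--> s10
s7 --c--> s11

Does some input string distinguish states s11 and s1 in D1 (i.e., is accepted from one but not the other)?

Yes

States {s3,s4,s5,s9} cannot be reached from the start state, so discard them.
Start with accepting vs non-accepting: {s1,s6,s8,s11,s12} | {s0,s2,s7,s10}.
Split {s1,s6,s8,s11,s12} by δ(·,b) → {s1,s6,s12} and {s8,s11}.
Refine {s8,s11} on symbol a: members go to different blocks, giving {s8} and {s11}.
No further refinement is possible. Final partition (4 blocks): {s1,s6,s12} | {s0,s2,s7,s10} | {s8} | {s11}.
s11 and s1 end up in different blocks, so they are distinguishable. For instance, the string 'b' is accepted from only s1.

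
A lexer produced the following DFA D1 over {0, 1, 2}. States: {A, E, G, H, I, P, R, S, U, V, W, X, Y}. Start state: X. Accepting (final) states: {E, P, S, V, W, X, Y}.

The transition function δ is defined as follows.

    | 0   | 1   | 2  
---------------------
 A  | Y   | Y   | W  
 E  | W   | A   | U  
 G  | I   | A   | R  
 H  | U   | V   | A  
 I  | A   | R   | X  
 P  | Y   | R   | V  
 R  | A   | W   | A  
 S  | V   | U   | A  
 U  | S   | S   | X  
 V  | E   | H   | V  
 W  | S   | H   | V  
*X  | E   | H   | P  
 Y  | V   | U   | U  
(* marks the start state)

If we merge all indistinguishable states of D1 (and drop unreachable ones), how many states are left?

4

Reachable states from the start: {A,E,H,P,R,S,U,V,W,X,Y}. Unreachable: {G,I} — drop them.
P0 = {E,P,S,V,W,X,Y} | {A,H,R,U}.
On input 2, block {E,P,S,V,W,X,Y} splits into {P,V,W,X} and {E,S,Y}.
Split {A,H,R,U} by δ(·,0) → {A,U} and {H,R}.
Stable partition: {P,V,W,X} | {A,U} | {E,S,Y} | {H,R} — 4 equivalence classes.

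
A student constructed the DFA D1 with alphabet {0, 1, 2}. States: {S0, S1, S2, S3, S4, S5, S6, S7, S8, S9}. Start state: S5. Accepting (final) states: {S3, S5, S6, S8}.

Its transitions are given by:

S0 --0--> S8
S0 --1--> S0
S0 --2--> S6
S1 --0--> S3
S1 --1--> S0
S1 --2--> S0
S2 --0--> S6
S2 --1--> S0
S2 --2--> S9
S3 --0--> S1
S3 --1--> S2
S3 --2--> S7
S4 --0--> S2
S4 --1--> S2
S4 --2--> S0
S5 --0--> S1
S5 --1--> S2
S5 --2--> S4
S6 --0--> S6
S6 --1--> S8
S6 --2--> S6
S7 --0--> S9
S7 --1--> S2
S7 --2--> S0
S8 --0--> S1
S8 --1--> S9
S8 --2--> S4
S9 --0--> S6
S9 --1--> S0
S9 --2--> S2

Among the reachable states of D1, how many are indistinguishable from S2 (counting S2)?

2

All states are reachable from the start state.
P0 = {S3,S5,S6,S8} | {S0,S1,S2,S4,S7,S9}.
Refine {S3,S5,S6,S8} on symbol 0: members go to different blocks, giving {S3,S5,S8} and {S6}.
Refine {S0,S1,S2,S4,S7,S9} on symbol 0: members go to different blocks, giving {S0,S1} and {S2,S9} and {S4,S7}.
On input 2, block {S0,S1} splits into {S0} and {S1}.
No further refinement is possible. Final partition (6 blocks): {S3,S5,S8} | {S0} | {S6} | {S2,S9} | {S4,S7} | {S1}.
State S2 belongs to the block {S2,S9}, which has 2 states.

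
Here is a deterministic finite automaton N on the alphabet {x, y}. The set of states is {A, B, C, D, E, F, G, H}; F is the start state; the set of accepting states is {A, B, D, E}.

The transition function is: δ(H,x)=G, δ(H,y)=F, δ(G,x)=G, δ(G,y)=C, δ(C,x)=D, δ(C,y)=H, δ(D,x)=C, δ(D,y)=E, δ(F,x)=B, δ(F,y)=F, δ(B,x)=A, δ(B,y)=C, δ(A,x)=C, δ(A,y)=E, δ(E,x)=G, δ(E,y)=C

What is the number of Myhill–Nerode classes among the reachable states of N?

7

Initial partition by acceptance: {A,B,D,E} | {C,F,G,H}.
Split {A,B,D,E} by δ(·,x) → {A,D,E} and {B}.
On input y, block {A,D,E} splits into {A,D} and {E}.
Split {C,F,G,H} by δ(·,x) → {G,H} and {C} and {F}.
Split {G,H} by δ(·,y) → {G} and {H}.
No further refinement is possible. Final partition (7 blocks): {A,D} | {G} | {B} | {E} | {C} | {F} | {H}.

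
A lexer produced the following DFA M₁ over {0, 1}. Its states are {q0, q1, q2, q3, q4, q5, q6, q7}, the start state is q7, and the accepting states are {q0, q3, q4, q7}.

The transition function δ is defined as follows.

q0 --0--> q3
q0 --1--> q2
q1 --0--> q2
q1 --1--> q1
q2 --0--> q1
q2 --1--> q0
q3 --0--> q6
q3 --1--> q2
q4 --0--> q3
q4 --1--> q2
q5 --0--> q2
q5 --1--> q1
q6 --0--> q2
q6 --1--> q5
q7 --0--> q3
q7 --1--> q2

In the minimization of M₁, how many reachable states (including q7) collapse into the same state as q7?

States {q4} cannot be reached from the start state, so discard them.
P0 = {q0,q3,q7} | {q1,q2,q5,q6}.
Split {q0,q3,q7} by δ(·,0) → {q0,q7} and {q3}.
Split {q1,q2,q5,q6} by δ(·,1) → {q1,q5,q6} and {q2}.
The partition is now stable with 4 blocks: {q0,q7} | {q1,q5,q6} | {q3} | {q2}.
The equivalence class containing q7 is {q0,q7}, of size 2.

2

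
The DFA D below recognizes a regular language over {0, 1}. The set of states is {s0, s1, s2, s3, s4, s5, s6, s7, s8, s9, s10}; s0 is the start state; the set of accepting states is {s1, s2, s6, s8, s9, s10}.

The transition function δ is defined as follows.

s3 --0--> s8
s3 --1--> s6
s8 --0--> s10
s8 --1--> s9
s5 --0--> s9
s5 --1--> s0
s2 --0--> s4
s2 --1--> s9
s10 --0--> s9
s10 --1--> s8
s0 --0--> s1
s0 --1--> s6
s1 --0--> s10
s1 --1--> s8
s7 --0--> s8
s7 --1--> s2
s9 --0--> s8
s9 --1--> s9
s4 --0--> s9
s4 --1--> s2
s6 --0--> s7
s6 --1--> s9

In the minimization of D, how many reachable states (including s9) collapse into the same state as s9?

States {s3,s5} cannot be reached from the start state, so discard them.
P0 = {s1,s2,s6,s8,s9,s10} | {s0,s4,s7}.
On input 0, block {s1,s2,s6,s8,s9,s10} splits into {s1,s8,s9,s10} and {s2,s6}.
Stable partition: {s1,s8,s9,s10} | {s0,s4,s7} | {s2,s6} — 3 equivalence classes.
State s9 belongs to the block {s1,s8,s9,s10}, which has 4 states.

4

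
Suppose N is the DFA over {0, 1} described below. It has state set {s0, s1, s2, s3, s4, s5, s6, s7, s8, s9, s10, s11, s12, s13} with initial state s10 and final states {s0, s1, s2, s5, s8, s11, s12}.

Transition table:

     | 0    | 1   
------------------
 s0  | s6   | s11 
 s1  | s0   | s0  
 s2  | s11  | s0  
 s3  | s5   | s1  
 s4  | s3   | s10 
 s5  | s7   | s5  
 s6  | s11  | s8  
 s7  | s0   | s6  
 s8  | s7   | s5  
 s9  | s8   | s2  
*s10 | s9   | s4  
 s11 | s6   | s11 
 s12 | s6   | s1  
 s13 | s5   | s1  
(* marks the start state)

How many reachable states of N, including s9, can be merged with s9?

States {s12,s13} cannot be reached from the start state, so discard them.
Start with accepting vs non-accepting: {s0,s1,s2,s5,s8,s11} | {s3,s4,s6,s7,s9,s10}.
Refine {s0,s1,s2,s5,s8,s11} on symbol 0: members go to different blocks, giving {s0,s5,s8,s11} and {s1,s2}.
Split {s3,s4,s6,s7,s9,s10} by δ(·,0) → {s3,s6,s7,s9} and {s4,s10}.
Split {s3,s6,s7,s9} by δ(·,1) → {s3,s9} and {s6} and {s7}.
Refine {s0,s5,s8,s11} on symbol 0: members go to different blocks, giving {s0,s11} and {s5,s8}.
The partition is now stable with 7 blocks: {s0,s11} | {s3,s9} | {s1,s2} | {s4,s10} | {s6} | {s7} | {s5,s8}.
The equivalence class containing s9 is {s3,s9}, of size 2.

2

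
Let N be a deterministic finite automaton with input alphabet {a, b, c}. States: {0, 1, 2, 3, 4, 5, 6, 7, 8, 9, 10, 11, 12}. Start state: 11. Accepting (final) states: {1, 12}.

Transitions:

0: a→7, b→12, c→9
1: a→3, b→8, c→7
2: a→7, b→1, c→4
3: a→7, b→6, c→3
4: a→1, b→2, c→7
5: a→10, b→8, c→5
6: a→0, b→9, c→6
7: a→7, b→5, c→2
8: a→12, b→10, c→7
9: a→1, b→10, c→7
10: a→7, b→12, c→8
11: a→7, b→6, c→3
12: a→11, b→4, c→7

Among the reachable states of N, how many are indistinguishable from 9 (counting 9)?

P0 = {1,12} | {0,2,3,4,5,6,7,8,9,10,11}.
On input a, block {0,2,3,4,5,6,7,8,9,10,11} splits into {0,2,3,5,6,7,10,11} and {4,8,9}.
On input b, block {0,2,3,5,6,7,10,11} splits into {0,2,10} and {3,7,11} and {5,6}.
Refine {3,7,11} on symbol c: members go to different blocks, giving {3,11} and {7}.
Stable partition: {1,12} | {0,2,10} | {4,8,9} | {3,11} | {5,6} | {7} — 6 equivalence classes.
State 9 belongs to the block {4,8,9}, which has 3 states.

3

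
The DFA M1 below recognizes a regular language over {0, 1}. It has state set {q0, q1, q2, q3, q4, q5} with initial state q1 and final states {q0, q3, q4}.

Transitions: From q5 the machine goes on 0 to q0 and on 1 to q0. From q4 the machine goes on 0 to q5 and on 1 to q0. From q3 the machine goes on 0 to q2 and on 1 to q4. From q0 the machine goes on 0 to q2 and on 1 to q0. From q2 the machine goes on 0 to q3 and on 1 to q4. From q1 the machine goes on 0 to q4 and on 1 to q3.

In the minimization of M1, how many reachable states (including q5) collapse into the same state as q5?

3

Every state is reachable, so we keep all 6.
P0 = {q0,q3,q4} | {q1,q2,q5}.
Stable partition: {q0,q3,q4} | {q1,q2,q5} — 2 equivalence classes.
The equivalence class containing q5 is {q1,q2,q5}, of size 3.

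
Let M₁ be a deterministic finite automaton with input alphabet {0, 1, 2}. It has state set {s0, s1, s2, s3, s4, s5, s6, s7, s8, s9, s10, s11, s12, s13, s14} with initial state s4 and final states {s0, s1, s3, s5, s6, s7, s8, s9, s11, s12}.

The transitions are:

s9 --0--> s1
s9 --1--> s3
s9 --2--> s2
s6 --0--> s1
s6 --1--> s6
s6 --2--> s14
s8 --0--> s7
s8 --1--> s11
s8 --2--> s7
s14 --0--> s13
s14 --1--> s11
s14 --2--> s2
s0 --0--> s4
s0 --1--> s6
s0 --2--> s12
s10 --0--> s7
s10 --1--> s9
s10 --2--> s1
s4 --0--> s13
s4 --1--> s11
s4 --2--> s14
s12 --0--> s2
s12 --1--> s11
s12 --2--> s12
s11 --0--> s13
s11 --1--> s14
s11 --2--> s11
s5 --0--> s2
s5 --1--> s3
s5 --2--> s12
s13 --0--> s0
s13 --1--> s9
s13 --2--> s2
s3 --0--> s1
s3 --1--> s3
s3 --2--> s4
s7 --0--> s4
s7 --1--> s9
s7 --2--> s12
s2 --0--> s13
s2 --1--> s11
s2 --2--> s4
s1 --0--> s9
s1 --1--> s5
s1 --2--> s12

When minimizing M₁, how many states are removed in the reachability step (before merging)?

3

Starting at s4 and following transitions, the reachable set is {s0, s1, s2, s3, s4, s5, s6, s9, s11, s12, s13, s14}. That leaves s7, s8, s10 unreachable — 3 in total.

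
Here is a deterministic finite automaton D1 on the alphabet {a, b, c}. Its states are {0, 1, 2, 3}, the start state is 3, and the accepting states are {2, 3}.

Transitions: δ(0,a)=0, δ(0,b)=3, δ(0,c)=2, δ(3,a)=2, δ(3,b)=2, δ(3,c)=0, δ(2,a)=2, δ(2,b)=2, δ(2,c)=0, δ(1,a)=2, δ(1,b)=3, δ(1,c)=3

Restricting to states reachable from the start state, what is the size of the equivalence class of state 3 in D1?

2

States {1} cannot be reached from the start state, so discard them.
Initial partition by acceptance: {2,3} | {0}.
Stable partition: {2,3} | {0} — 2 equivalence classes.
State 3 belongs to the block {2,3}, which has 2 states.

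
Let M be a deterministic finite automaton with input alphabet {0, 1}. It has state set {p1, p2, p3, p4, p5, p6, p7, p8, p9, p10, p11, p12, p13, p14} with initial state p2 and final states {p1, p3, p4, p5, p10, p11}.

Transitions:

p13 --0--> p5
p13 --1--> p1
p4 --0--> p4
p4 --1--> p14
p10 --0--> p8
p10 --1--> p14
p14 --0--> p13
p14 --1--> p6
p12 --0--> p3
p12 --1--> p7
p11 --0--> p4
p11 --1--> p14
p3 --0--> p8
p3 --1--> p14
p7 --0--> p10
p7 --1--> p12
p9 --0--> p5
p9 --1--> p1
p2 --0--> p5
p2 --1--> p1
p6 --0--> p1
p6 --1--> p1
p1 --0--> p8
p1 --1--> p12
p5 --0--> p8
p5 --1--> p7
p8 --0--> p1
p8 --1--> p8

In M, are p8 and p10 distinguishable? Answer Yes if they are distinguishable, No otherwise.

First remove the unreachable states {p4,p9,p11}; 11 states remain.
P0 = {p1,p3,p5,p10} | {p2,p6,p7,p8,p12,p13,p14}.
On input 0, block {p2,p6,p7,p8,p12,p13,p14} splits into {p2,p6,p7,p8,p12,p13} and {p14}.
On input 1, block {p1,p3,p5,p10} splits into {p1,p5} and {p3,p10}.
Refine {p2,p6,p7,p8,p12,p13} on symbol 0: members go to different blocks, giving {p2,p6,p8,p13} and {p7,p12}.
Refine {p2,p6,p8,p13} on symbol 1: members go to different blocks, giving {p2,p6,p13} and {p8}.
The partition is now stable with 6 blocks: {p1,p5} | {p2,p6,p13} | {p14} | {p3,p10} | {p7,p12} | {p8}.
p8 and p10 end up in different blocks, so they are distinguishable. For instance, the string 'ε' is accepted from only p10.

Yes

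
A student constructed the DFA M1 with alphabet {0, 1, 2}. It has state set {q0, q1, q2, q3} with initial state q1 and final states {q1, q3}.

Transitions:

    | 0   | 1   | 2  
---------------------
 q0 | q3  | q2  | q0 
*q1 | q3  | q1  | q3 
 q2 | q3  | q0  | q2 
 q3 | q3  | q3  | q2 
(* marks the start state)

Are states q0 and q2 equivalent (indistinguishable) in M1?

Yes

All states are reachable from the start state.
P0 = {q1,q3} | {q0,q2}.
On input 2, block {q1,q3} splits into {q1} and {q3}.
No further refinement is possible. Final partition (3 blocks): {q1} | {q0,q2} | {q3}.
q0 and q2 lie in the same block of the stable partition, so they are equivalent — no string distinguishes them.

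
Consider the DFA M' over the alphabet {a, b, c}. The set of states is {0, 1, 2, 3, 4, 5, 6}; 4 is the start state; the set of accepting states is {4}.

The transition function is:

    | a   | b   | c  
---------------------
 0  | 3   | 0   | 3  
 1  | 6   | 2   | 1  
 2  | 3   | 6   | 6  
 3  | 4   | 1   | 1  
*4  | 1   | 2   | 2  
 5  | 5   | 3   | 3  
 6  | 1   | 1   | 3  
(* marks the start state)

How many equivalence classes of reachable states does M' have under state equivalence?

5

States {0,5} cannot be reached from the start state, so discard them.
Initial partition by acceptance: {4} | {1,2,3,6}.
Refine {1,2,3,6} on symbol a: members go to different blocks, giving {1,2,6} and {3}.
Split {1,2,6} by δ(·,a) → {1,6} and {2}.
Split {1,6} by δ(·,b) → {1} and {6}.
Stable partition: {4} | {1} | {3} | {2} | {6} — 5 equivalence classes.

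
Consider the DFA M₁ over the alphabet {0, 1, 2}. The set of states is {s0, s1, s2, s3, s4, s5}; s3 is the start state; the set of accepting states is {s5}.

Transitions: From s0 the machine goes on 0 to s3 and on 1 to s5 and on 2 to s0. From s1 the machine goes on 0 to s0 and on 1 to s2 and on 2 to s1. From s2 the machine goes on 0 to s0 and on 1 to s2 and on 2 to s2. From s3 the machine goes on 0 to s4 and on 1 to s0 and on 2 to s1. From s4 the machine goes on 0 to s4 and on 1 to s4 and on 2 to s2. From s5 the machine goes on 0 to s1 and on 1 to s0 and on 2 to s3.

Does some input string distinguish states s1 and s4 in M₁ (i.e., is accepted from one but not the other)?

Yes

Every state is reachable, so we keep all 6.
Initial partition by acceptance: {s5} | {s0,s1,s2,s3,s4}.
Refine {s0,s1,s2,s3,s4} on symbol 1: members go to different blocks, giving {s1,s2,s3,s4} and {s0}.
Split {s1,s2,s3,s4} by δ(·,0) → {s1,s2} and {s3,s4}.
On input 1, block {s3,s4} splits into {s3} and {s4}.
The partition is now stable with 5 blocks: {s5} | {s1,s2} | {s0} | {s3} | {s4}.
s1 and s4 end up in different blocks, so they are distinguishable. For instance, the string '01' is accepted from only s1.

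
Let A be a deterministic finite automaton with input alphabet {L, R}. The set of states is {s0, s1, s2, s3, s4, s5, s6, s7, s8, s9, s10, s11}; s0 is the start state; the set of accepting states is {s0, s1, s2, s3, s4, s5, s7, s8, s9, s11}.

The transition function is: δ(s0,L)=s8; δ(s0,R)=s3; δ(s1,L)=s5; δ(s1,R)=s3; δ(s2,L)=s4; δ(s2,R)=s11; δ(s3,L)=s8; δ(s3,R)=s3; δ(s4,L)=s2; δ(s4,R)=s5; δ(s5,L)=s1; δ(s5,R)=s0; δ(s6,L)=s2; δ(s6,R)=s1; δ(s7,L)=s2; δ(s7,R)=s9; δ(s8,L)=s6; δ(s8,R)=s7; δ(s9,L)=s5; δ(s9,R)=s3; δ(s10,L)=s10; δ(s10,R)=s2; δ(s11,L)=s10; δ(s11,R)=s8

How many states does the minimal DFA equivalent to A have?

8

Initial partition by acceptance: {s0,s1,s2,s3,s4,s5,s7,s8,s9,s11} | {s6,s10}.
Refine {s0,s1,s2,s3,s4,s5,s7,s8,s9,s11} on symbol L: members go to different blocks, giving {s0,s1,s2,s3,s4,s5,s7,s9} and {s8,s11}.
On input L, block {s0,s1,s2,s3,s4,s5,s7,s9} splits into {s1,s2,s4,s5,s7,s9} and {s0,s3}.
Refine {s1,s2,s4,s5,s7,s9} on symbol R: members go to different blocks, giving {s1,s5,s9} and {s4,s7} and {s2}.
On input L, block {s6,s10} splits into {s6} and {s10}.
On input L, block {s8,s11} splits into {s8} and {s11}.
Stable partition: {s1,s5,s9} | {s6} | {s8} | {s0,s3} | {s4,s7} | {s2} | {s10} | {s11} — 8 equivalence classes.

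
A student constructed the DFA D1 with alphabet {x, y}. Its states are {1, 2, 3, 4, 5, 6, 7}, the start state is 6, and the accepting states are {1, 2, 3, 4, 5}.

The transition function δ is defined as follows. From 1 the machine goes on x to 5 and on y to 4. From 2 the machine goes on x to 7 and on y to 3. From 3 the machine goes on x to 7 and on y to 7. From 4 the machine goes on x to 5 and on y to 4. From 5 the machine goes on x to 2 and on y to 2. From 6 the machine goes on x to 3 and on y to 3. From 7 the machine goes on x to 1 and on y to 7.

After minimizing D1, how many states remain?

Every state is reachable, so we keep all 7.
Start with accepting vs non-accepting: {1,2,3,4,5} | {6,7}.
On input x, block {1,2,3,4,5} splits into {1,4,5} and {2,3}.
Split {1,4,5} by δ(·,x) → {1,4} and {5}.
Refine {6,7} on symbol x: members go to different blocks, giving {6} and {7}.
Split {2,3} by δ(·,y) → {2} and {3}.
The partition is now stable with 6 blocks: {1,4} | {6} | {2} | {5} | {7} | {3}.

6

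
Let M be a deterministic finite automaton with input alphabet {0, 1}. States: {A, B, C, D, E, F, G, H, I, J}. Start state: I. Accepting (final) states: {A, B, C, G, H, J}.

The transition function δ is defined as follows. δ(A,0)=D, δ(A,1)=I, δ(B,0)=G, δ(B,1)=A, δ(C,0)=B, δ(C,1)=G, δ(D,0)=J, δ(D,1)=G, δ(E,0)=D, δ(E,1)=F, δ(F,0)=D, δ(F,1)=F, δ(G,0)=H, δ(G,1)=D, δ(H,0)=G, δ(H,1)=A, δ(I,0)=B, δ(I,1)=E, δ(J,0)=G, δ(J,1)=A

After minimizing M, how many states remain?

First remove the unreachable states {C}; 9 states remain.
Initial partition by acceptance: {A,B,G,H,J} | {D,E,F,I}.
On input 0, block {A,B,G,H,J} splits into {B,G,H,J} and {A}.
Refine {B,G,H,J} on symbol 1: members go to different blocks, giving {B,H,J} and {G}.
Split {D,E,F,I} by δ(·,0) → {D,I} and {E,F}.
On input 1, block {D,I} splits into {D} and {I}.
The partition is now stable with 6 blocks: {B,H,J} | {D} | {A} | {G} | {E,F} | {I}.

6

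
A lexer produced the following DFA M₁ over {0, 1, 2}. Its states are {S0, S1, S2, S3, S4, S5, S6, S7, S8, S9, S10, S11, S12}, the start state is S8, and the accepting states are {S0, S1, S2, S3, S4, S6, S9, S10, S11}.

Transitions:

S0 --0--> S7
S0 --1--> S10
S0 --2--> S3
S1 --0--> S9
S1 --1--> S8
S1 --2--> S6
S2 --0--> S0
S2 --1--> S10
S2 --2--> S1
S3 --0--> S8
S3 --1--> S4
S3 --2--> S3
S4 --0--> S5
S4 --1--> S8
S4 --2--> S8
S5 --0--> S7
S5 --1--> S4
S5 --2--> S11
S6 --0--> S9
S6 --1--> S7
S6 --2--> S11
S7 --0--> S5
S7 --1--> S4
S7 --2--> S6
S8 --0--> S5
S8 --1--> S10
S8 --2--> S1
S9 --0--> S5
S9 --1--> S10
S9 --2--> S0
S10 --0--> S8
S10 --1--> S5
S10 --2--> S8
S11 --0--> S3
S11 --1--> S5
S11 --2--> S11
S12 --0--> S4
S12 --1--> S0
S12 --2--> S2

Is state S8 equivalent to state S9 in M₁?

No

States {S2,S12} cannot be reached from the start state, so discard them.
Start with accepting vs non-accepting: {S0,S1,S3,S4,S6,S9,S10,S11} | {S5,S7,S8}.
On input 0, block {S0,S1,S3,S4,S6,S9,S10,S11} splits into {S0,S3,S4,S9,S10} and {S1,S6,S11}.
Refine {S0,S3,S4,S9,S10} on symbol 1: members go to different blocks, giving {S0,S3,S9} and {S4,S10}.
The partition is now stable with 4 blocks: {S0,S3,S9} | {S5,S7,S8} | {S1,S6,S11} | {S4,S10}.
S8 and S9 end up in different blocks, so they are distinguishable. For instance, the string 'ε' is accepted from only S9.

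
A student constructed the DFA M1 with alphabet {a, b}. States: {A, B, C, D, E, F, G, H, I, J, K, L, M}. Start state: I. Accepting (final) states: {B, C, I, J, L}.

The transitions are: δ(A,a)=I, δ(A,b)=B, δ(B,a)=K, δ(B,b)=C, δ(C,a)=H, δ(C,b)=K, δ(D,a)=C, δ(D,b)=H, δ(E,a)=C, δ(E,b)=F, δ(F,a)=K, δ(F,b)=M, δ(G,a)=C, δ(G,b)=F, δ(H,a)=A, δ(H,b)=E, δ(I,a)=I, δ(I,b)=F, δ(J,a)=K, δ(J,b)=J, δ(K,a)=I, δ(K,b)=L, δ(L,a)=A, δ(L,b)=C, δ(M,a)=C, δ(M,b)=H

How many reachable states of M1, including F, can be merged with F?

Reachable states from the start: {A,B,C,E,F,H,I,K,L,M}. Unreachable: {D,G,J} — drop them.
Initial partition by acceptance: {B,C,I,L} | {A,E,F,H,K,M}.
On input a, block {B,C,I,L} splits into {B,C,L} and {I}.
Refine {B,C,L} on symbol b: members go to different blocks, giving {B,L} and {C}.
On input a, block {A,E,F,H,K,M} splits into {A,K} and {E,M} and {F,H}.
No further refinement is possible. Final partition (6 blocks): {B,L} | {A,K} | {I} | {C} | {E,M} | {F,H}.
State F belongs to the block {F,H}, which has 2 states.

2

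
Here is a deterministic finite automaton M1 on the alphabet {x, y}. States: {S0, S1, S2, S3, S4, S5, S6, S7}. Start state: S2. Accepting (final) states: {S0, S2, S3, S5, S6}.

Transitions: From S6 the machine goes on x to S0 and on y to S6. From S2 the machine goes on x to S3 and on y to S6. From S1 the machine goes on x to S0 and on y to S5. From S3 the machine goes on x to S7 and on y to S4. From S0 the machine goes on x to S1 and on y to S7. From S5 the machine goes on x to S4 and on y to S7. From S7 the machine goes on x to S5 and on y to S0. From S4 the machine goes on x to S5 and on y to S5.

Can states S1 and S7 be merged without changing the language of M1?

All states are reachable from the start state.
Initial partition by acceptance: {S0,S2,S3,S5,S6} | {S1,S4,S7}.
Refine {S0,S2,S3,S5,S6} on symbol x: members go to different blocks, giving {S0,S3,S5} and {S2,S6}.
The partition is now stable with 3 blocks: {S0,S3,S5} | {S1,S4,S7} | {S2,S6}.
S1 and S7 lie in the same block of the stable partition, so they are equivalent — no string distinguishes them.

Yes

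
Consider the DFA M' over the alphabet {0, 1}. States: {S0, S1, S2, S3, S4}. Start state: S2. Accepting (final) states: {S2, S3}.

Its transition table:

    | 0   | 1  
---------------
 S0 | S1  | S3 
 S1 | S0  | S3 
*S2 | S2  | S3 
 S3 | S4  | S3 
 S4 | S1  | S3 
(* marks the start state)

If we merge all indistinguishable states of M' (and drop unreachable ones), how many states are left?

3

Every state is reachable, so we keep all 5.
Initial partition by acceptance: {S2,S3} | {S0,S1,S4}.
Refine {S2,S3} on symbol 0: members go to different blocks, giving {S2} and {S3}.
No further refinement is possible. Final partition (3 blocks): {S2} | {S0,S1,S4} | {S3}.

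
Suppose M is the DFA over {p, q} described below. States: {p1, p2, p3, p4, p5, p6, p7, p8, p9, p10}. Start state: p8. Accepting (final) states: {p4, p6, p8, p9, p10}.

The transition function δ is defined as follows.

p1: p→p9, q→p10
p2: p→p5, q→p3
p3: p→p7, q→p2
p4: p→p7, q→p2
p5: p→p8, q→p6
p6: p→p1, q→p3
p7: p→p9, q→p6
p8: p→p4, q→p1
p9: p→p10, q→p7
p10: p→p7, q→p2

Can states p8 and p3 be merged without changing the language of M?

No

Start with accepting vs non-accepting: {p4,p6,p8,p9,p10} | {p1,p2,p3,p5,p7}.
Refine {p4,p6,p8,p9,p10} on symbol p: members go to different blocks, giving {p4,p6,p10} and {p8,p9}.
Split {p1,p2,p3,p5,p7} by δ(·,p) → {p1,p5,p7} and {p2,p3}.
No further refinement is possible. Final partition (4 blocks): {p4,p6,p10} | {p1,p5,p7} | {p8,p9} | {p2,p3}.
p8 and p3 end up in different blocks, so they are distinguishable. For instance, the string 'ε' is accepted from only p8.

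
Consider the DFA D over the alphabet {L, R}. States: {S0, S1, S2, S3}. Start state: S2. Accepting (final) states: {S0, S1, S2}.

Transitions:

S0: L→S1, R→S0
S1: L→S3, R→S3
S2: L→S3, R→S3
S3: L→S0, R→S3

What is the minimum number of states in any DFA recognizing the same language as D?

3

P0 = {S0,S1,S2} | {S3}.
Refine {S0,S1,S2} on symbol L: members go to different blocks, giving {S1,S2} and {S0}.
No further refinement is possible. Final partition (3 blocks): {S1,S2} | {S3} | {S0}.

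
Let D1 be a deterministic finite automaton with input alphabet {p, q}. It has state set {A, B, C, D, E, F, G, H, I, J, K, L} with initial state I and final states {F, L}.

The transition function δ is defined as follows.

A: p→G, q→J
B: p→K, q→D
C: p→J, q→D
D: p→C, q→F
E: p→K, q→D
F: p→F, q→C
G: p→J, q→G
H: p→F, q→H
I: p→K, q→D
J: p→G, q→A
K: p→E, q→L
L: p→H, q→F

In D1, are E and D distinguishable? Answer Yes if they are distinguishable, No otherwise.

Yes

Reachable states from the start: {A,C,D,E,F,G,H,I,J,K,L}. Unreachable: {B} — drop them.
Initial partition by acceptance: {F,L} | {A,C,D,E,G,H,I,J,K}.
Split {F,L} by δ(·,p) → {F} and {L}.
On input p, block {A,C,D,E,G,H,I,J,K} splits into {A,C,D,E,G,I,J,K} and {H}.
On input q, block {A,C,D,E,G,I,J,K} splits into {A,C,E,G,I,J} and {D} and {K}.
On input p, block {A,C,E,G,I,J} splits into {A,C,G,J} and {E,I}.
On input q, block {A,C,G,J} splits into {A,G,J} and {C}.
The partition is now stable with 8 blocks: {F} | {A,G,J} | {L} | {H} | {D} | {K} | {E,I} | {C}.
E and D end up in different blocks, so they are distinguishable. For instance, the string 'q' is accepted from only D.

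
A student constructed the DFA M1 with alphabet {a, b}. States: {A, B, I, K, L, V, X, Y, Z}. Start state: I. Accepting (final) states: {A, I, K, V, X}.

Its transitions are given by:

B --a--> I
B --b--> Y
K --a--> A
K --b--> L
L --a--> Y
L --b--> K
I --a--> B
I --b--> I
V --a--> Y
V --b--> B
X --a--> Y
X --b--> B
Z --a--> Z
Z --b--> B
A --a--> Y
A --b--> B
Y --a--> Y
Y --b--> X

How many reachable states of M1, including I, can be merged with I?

Reachable states from the start: {B,I,X,Y}. Unreachable: {A,K,L,V,Z} — drop them.
Initial partition by acceptance: {I,X} | {B,Y}.
On input b, block {I,X} splits into {I} and {X}.
On input a, block {B,Y} splits into {B} and {Y}.
The partition is now stable with 4 blocks: {I} | {B} | {X} | {Y}.
State I belongs to the block {I}, which has 1 states.

1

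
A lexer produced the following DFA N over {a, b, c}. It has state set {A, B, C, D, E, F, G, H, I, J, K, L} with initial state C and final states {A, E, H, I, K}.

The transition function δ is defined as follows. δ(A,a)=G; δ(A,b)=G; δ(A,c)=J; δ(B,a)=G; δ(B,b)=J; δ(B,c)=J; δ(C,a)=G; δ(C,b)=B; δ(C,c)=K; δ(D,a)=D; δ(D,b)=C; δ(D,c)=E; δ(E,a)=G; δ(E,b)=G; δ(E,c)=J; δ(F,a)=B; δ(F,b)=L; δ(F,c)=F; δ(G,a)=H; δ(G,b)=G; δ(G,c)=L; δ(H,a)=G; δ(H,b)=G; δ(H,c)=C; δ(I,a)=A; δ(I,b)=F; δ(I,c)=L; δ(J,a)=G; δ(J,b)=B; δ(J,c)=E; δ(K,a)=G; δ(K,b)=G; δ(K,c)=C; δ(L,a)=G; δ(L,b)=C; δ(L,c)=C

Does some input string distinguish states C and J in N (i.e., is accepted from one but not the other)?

First remove the unreachable states {A,D,F,I}; 8 states remain.
Initial partition by acceptance: {E,H,K} | {B,C,G,J,L}.
On input a, block {B,C,G,J,L} splits into {B,C,J,L} and {G}.
Split {B,C,J,L} by δ(·,c) → {B,L} and {C,J}.
No further refinement is possible. Final partition (4 blocks): {E,H,K} | {B,L} | {G} | {C,J}.
C and J lie in the same block of the stable partition, so they are equivalent — no string distinguishes them.

No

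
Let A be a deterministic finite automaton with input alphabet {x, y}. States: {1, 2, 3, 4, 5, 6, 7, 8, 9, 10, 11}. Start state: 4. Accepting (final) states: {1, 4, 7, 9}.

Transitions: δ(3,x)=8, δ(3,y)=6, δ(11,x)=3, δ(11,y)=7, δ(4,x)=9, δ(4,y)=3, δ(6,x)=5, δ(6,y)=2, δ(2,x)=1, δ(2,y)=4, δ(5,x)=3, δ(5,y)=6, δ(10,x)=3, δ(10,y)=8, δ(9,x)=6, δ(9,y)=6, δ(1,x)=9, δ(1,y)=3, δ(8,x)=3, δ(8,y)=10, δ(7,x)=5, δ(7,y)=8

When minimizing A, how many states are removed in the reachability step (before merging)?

2

Starting at 4 and following transitions, the reachable set is {1, 2, 3, 4, 5, 6, 8, 9, 10}. That leaves 7, 11 unreachable — 2 in total.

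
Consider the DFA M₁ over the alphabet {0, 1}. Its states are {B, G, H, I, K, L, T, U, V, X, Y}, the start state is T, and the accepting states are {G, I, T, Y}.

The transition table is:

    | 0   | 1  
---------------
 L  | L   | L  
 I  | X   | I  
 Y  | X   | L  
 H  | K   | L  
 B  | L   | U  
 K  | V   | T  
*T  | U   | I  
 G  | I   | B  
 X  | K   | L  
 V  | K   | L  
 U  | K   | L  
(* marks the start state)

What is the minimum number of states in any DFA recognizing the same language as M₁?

4

Reachable states from the start: {I,K,L,T,U,V,X}. Unreachable: {B,G,H,Y} — drop them.
Start with accepting vs non-accepting: {I,T} | {K,L,U,V,X}.
Split {K,L,U,V,X} by δ(·,1) → {L,U,V,X} and {K}.
Split {L,U,V,X} by δ(·,0) → {U,V,X} and {L}.
The partition is now stable with 4 blocks: {I,T} | {U,V,X} | {K} | {L}.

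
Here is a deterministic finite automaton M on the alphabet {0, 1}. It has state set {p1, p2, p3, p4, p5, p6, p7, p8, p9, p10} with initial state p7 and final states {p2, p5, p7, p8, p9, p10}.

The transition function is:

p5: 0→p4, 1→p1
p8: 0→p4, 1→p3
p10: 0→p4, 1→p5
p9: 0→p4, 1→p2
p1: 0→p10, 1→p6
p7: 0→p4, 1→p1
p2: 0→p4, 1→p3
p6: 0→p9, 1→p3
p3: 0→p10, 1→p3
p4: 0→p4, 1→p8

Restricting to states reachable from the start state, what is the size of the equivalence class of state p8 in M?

4

Start with accepting vs non-accepting: {p2,p5,p7,p8,p9,p10} | {p1,p3,p4,p6}.
Split {p2,p5,p7,p8,p9,p10} by δ(·,1) → {p2,p5,p7,p8} and {p9,p10}.
Split {p1,p3,p4,p6} by δ(·,0) → {p1,p3,p6} and {p4}.
The partition is now stable with 4 blocks: {p2,p5,p7,p8} | {p1,p3,p6} | {p9,p10} | {p4}.
State p8 belongs to the block {p2,p5,p7,p8}, which has 4 states.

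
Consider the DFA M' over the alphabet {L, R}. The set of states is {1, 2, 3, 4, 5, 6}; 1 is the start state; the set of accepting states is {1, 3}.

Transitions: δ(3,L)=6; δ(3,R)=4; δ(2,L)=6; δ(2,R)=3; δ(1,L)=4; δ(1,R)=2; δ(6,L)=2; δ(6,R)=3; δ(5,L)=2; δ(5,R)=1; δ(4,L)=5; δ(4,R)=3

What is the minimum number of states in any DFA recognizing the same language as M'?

P0 = {1,3} | {2,4,5,6}.
The partition is now stable with 2 blocks: {1,3} | {2,4,5,6}.

2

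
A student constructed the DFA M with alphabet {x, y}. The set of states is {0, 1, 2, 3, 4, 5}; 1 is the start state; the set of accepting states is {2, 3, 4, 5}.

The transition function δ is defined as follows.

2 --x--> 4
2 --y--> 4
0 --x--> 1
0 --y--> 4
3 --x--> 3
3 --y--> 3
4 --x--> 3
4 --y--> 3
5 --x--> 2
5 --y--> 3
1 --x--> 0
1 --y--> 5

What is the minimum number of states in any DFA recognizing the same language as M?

2

Every state is reachable, so we keep all 6.
Initial partition by acceptance: {2,3,4,5} | {0,1}.
Stable partition: {2,3,4,5} | {0,1} — 2 equivalence classes.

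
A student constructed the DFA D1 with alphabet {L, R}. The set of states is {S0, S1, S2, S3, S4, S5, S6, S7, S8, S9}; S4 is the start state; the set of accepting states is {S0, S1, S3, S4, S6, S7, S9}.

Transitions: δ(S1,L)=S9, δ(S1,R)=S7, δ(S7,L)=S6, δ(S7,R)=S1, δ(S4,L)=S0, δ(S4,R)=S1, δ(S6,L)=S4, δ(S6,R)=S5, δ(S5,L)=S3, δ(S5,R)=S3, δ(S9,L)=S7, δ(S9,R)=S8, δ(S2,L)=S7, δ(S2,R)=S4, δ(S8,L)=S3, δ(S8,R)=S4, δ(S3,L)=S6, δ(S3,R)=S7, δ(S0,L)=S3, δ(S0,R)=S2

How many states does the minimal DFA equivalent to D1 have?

3

Initial partition by acceptance: {S0,S1,S3,S4,S6,S7,S9} | {S2,S5,S8}.
Refine {S0,S1,S3,S4,S6,S7,S9} on symbol R: members go to different blocks, giving {S1,S3,S4,S7} and {S0,S6,S9}.
Stable partition: {S1,S3,S4,S7} | {S2,S5,S8} | {S0,S6,S9} — 3 equivalence classes.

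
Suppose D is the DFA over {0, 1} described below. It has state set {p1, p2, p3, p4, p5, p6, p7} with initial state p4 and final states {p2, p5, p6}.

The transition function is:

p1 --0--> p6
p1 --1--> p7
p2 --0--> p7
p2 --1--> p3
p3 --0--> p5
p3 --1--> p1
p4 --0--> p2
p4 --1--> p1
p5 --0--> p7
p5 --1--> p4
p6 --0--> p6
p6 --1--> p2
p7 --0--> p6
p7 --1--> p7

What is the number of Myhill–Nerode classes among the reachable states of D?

4

Every state is reachable, so we keep all 7.
Initial partition by acceptance: {p2,p5,p6} | {p1,p3,p4,p7}.
Refine {p2,p5,p6} on symbol 0: members go to different blocks, giving {p2,p5} and {p6}.
Split {p1,p3,p4,p7} by δ(·,0) → {p1,p7} and {p3,p4}.
The partition is now stable with 4 blocks: {p2,p5} | {p1,p7} | {p6} | {p3,p4}.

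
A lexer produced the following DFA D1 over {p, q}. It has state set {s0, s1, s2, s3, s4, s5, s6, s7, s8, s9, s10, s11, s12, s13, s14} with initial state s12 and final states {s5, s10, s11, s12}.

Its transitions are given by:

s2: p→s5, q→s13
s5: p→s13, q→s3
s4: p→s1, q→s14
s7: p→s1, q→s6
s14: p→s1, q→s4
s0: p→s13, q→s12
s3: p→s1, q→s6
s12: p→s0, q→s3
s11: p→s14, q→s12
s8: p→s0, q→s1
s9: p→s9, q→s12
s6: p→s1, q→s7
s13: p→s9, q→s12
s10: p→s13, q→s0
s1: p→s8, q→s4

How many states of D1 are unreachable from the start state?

No path from s12 leads to s2, s5, s10, s11; the other 11 states are all reachable.

4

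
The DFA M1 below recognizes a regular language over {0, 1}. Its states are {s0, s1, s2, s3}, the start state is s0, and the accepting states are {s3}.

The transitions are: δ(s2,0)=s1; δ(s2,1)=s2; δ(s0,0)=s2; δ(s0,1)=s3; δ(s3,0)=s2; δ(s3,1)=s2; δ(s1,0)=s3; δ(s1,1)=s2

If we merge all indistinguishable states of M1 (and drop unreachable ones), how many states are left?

4

All states are reachable from the start state.
Start with accepting vs non-accepting: {s3} | {s0,s1,s2}.
On input 0, block {s0,s1,s2} splits into {s0,s2} and {s1}.
On input 0, block {s0,s2} splits into {s0} and {s2}.
The partition is now stable with 4 blocks: {s3} | {s0} | {s1} | {s2}.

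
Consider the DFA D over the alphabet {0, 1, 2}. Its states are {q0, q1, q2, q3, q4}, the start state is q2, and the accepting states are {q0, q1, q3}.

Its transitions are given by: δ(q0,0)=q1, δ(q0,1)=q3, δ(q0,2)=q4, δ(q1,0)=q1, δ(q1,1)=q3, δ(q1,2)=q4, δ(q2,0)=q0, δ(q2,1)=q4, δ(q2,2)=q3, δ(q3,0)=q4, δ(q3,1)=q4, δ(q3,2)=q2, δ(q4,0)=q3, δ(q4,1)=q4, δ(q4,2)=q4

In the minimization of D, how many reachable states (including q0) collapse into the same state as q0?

Every state is reachable, so we keep all 5.
Start with accepting vs non-accepting: {q0,q1,q3} | {q2,q4}.
Refine {q0,q1,q3} on symbol 0: members go to different blocks, giving {q0,q1} and {q3}.
Refine {q2,q4} on symbol 0: members go to different blocks, giving {q2} and {q4}.
Stable partition: {q0,q1} | {q2} | {q3} | {q4} — 4 equivalence classes.
State q0 belongs to the block {q0,q1}, which has 2 states.

2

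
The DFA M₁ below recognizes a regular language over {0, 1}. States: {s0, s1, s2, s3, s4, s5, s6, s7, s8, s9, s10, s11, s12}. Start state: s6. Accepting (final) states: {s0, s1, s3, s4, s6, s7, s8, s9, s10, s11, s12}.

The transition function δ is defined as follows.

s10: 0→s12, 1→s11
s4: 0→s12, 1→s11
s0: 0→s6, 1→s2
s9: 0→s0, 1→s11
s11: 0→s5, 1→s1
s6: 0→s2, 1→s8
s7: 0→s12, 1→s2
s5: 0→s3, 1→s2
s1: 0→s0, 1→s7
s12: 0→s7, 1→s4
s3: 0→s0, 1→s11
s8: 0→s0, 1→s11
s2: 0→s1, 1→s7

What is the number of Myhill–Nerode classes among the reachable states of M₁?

10

States {s9,s10} cannot be reached from the start state, so discard them.
Start with accepting vs non-accepting: {s0,s1,s3,s4,s6,s7,s8,s11,s12} | {s2,s5}.
Split {s0,s1,s3,s4,s6,s7,s8,s11,s12} by δ(·,0) → {s0,s1,s3,s4,s7,s8,s12} and {s6,s11}.
Refine {s0,s1,s3,s4,s7,s8,s12} on symbol 0: members go to different blocks, giving {s1,s3,s4,s7,s8,s12} and {s0}.
Split {s1,s3,s4,s7,s8,s12} by δ(·,0) → {s1,s3,s8} and {s4,s7,s12}.
Refine {s1,s3,s8} on symbol 1: members go to different blocks, giving {s3,s8} and {s1}.
On input 0, block {s2,s5} splits into {s2} and {s5}.
On input 0, block {s6,s11} splits into {s6} and {s11}.
Refine {s4,s7,s12} on symbol 1: members go to different blocks, giving {s4} and {s7} and {s12}.
No further refinement is possible. Final partition (10 blocks): {s3,s8} | {s2} | {s6} | {s0} | {s4} | {s1} | {s5} | {s11} | {s7} | {s12}.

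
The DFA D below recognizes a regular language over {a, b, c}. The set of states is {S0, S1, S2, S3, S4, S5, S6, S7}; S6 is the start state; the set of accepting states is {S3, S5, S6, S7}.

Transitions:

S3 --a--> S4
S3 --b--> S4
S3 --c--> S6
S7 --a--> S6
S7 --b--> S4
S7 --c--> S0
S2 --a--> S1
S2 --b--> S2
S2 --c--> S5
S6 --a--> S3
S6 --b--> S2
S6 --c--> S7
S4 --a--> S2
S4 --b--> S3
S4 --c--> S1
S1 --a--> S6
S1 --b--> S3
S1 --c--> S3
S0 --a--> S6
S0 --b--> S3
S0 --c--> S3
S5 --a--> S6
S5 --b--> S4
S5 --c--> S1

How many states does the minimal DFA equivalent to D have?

6

P0 = {S3,S5,S6,S7} | {S0,S1,S2,S4}.
Refine {S3,S5,S6,S7} on symbol a: members go to different blocks, giving {S5,S6,S7} and {S3}.
Refine {S5,S6,S7} on symbol a: members go to different blocks, giving {S5,S7} and {S6}.
Split {S0,S1,S2,S4} by δ(·,a) → {S0,S1} and {S2,S4}.
On input a, block {S2,S4} splits into {S2} and {S4}.
Stable partition: {S5,S7} | {S0,S1} | {S3} | {S6} | {S2} | {S4} — 6 equivalence classes.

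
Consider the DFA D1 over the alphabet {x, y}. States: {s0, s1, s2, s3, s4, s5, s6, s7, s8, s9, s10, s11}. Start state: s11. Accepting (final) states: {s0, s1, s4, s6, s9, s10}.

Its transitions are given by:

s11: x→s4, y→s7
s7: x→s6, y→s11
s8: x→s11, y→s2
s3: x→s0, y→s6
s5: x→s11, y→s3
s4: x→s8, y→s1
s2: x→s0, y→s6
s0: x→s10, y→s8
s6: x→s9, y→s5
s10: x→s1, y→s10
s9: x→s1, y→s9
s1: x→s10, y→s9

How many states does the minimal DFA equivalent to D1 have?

Initial partition by acceptance: {s0,s1,s4,s6,s9,s10} | {s2,s3,s5,s7,s8,s11}.
On input x, block {s0,s1,s4,s6,s9,s10} splits into {s0,s1,s6,s9,s10} and {s4}.
On input y, block {s0,s1,s6,s9,s10} splits into {s1,s9,s10} and {s0,s6}.
Split {s2,s3,s5,s7,s8,s11} by δ(·,x) → {s2,s3,s7} and {s5,s8} and {s11}.
Refine {s2,s3,s7} on symbol y: members go to different blocks, giving {s2,s3} and {s7}.
No further refinement is possible. Final partition (7 blocks): {s1,s9,s10} | {s2,s3} | {s4} | {s0,s6} | {s5,s8} | {s11} | {s7}.

7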